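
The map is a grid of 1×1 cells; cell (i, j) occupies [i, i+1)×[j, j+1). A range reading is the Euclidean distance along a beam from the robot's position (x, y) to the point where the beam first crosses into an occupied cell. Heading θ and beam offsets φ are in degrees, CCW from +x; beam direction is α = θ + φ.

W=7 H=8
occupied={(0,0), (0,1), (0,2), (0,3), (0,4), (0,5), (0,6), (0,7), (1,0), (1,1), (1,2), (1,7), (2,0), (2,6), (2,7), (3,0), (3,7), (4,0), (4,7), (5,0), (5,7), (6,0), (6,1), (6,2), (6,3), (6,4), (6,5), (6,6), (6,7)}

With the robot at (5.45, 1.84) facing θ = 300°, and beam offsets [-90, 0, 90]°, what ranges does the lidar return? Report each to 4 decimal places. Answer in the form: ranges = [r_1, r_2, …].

ranges = [1.6800, 0.9699, 0.6351]

beam 1: φ=-90°, α=210°
  dir = (cos 210°, sin 210°) = (-0.8660, -0.5000); from cell (5,1)
  next x-line at t=0.5196, next y-line at t=1.6800; Δt_x=1.1547, Δt_y=2.0000
    x: enter (4,1) at t=0.5196
    x: enter (3,1) at t=1.6743
    y: enter (3,0) at t=1.6800 ← occupied
  → r_1 = 1.6800
beam 2: φ=0°, α=300°
  dir = (cos 300°, sin 300°) = (0.5000, -0.8660); from cell (5,1)
  next x-line at t=1.1000, next y-line at t=0.9699; Δt_x=2.0000, Δt_y=1.1547
    y: enter (5,0) at t=0.9699 ← occupied
  → r_2 = 0.9699
beam 3: φ=90°, α=30°
  dir = (cos 30°, sin 30°) = (0.8660, 0.5000); from cell (5,1)
  next x-line at t=0.6351, next y-line at t=0.3200; Δt_x=1.1547, Δt_y=2.0000
    y: enter (5,2) at t=0.3200
    x: enter (6,2) at t=0.6351 ← occupied
  → r_3 = 0.6351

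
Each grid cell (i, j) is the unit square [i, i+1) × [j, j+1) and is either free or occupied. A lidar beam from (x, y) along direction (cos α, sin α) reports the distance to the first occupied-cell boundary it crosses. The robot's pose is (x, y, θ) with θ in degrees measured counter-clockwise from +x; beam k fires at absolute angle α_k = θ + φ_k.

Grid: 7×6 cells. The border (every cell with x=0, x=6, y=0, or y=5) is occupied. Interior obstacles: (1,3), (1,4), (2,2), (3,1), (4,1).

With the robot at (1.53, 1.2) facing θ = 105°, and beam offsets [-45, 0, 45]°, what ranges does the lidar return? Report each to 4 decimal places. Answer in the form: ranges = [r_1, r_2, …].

ranges = [0.9400, 1.8635, 0.6120]

beam 1: φ=-45°, α=60°
  d=(0.5000,0.8660)  start (1,1)  tX=0.9400 tY=0.9238  stride 1/|dx|=2.0000 1/|dy|=1.1547
    cross y-line → (1,2), t=0.9238
    cross x-line → (2,2), t=0.9400 (wall)
  → r_1 = 0.9400
beam 2: φ=0°, α=105°
  d=(-0.2588,0.9659)  start (1,1)  tX=2.0478 tY=0.8282  stride 1/|dx|=3.8637 1/|dy|=1.0353
    cross y-line → (1,2), t=0.8282
    cross y-line → (1,3), t=1.8635 (wall)
  → r_2 = 1.8635
beam 3: φ=45°, α=150°
  d=(-0.8660,0.5000)  start (1,1)  tX=0.6120 tY=1.6000  stride 1/|dx|=1.1547 1/|dy|=2.0000
    cross x-line → (0,1), t=0.6120 (wall)
  → r_3 = 0.6120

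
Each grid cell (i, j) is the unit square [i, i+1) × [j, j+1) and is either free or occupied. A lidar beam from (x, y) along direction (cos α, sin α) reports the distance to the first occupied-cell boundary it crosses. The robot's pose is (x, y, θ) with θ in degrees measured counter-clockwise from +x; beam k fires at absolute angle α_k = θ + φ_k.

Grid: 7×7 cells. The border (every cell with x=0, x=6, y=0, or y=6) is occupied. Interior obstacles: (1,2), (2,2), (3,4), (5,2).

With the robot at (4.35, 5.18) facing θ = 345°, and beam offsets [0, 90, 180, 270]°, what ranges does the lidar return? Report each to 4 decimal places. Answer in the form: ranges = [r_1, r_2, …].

ranges = [1.7082, 0.8489, 3.1682, 4.3275]

beam 1: φ=0°, α=345°
  direction (0.9659, -0.2588); cell (4,5); t to first gridline: x 0.6729, y 0.6955 (then +1.0353 / +3.8637)
    (5,5) via x @ 0.6729
    (5,4) via y @ 0.6955
    (6,4) via x @ 1.7082  # hit
  → r_1 = 1.7082
beam 2: φ=90°, α=75°
  direction (0.2588, 0.9659); cell (4,5); t to first gridline: x 2.5114, y 0.8489 (then +3.8637 / +1.0353)
    (4,6) via y @ 0.8489  # hit
  → r_2 = 0.8489
beam 3: φ=180°, α=165°
  direction (-0.9659, 0.2588); cell (4,5); t to first gridline: x 0.3623, y 3.1682 (then +1.0353 / +3.8637)
    (3,5) via x @ 0.3623
    (2,5) via x @ 1.3976
    (1,5) via x @ 2.4329
    (1,6) via y @ 3.1682  # hit
  → r_3 = 3.1682
beam 4: φ=270°, α=255°
  direction (-0.2588, -0.9659); cell (4,5); t to first gridline: x 1.3523, y 0.1863 (then +3.8637 / +1.0353)
    (4,4) via y @ 0.1863
    (4,3) via y @ 1.2216
    (3,3) via x @ 1.3523
    (3,2) via y @ 2.2569
    (3,1) via y @ 3.2922
    (3,0) via y @ 4.3275  # hit
  → r_4 = 4.3275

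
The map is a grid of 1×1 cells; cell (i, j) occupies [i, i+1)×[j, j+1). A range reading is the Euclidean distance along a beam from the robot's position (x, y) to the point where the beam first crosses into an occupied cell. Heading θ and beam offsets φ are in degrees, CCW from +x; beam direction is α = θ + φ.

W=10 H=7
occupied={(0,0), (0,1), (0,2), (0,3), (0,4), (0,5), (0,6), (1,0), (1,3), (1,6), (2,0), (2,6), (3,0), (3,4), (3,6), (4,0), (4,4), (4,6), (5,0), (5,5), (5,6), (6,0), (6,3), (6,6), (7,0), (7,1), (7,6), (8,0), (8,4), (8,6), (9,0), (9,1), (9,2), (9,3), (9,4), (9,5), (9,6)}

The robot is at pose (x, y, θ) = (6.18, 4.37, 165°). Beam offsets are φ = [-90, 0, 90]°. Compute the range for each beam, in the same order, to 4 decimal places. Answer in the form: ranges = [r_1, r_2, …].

beam 1: φ=-90°, α=75°
  cosα=0.2588 sinα=0.9659 | (6,4) | tMaxX 3.1682 tMaxY 0.6522 | tΔX 3.8637 tΔY 1.0353
    t=0.6522 [y] (6,5)
    t=1.6875 [y] (6,6) — stop
  → r_1 = 1.6875
beam 2: φ=0°, α=165°
  cosα=-0.9659 sinα=0.2588 | (6,4) | tMaxX 0.1863 tMaxY 2.4341 | tΔX 1.0353 tΔY 3.8637
    t=0.1863 [x] (5,4)
    t=1.2216 [x] (4,4) — stop
  → r_2 = 1.2216
beam 3: φ=90°, α=255°
  cosα=-0.2588 sinα=-0.9659 | (6,4) | tMaxX 0.6955 tMaxY 0.3831 | tΔX 3.8637 tΔY 1.0353
    t=0.3831 [y] (6,3) — stop
  → r_3 = 0.3831

ranges = [1.6875, 1.2216, 0.3831]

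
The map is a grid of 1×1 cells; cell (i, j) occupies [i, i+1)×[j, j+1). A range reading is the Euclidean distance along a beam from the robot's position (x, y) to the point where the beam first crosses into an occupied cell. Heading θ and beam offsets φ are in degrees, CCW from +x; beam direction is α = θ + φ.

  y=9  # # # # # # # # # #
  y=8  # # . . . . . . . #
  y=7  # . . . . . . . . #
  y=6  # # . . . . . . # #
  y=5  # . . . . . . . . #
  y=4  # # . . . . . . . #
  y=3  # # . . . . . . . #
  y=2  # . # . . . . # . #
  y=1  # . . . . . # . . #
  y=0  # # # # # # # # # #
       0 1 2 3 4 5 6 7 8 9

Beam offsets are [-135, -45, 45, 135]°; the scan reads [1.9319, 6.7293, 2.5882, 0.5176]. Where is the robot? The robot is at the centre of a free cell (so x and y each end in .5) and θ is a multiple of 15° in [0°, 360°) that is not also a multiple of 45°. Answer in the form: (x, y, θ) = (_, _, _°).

(x, y, θ) = (2.5, 6.5, 30°)

The pose lattice has 56·16 = 896 candidates. Test each by forward raycasting.
  (2.5, 4.5, 285°): beam 1 = 0.5774 ≠ 1.9319 ✗
  (1.5, 5.5, 75°): beam 1 = 0.5774 ≠ 1.9319 ✗
  (4.5, 6.5, 345°): beam 1 = 3.0000 ≠ 1.9319 ✗
  (8.5, 7.5, 255°): beam 1 = 1.7321 ≠ 1.9319 ✗
  …
  (2.5, 6.5, 30°): r_1=1.9319, r_2=6.7293, r_3=2.5882, r_4=0.5176 — all match ✓
Unique over the lattice → pose = (2.5, 6.5, 30°).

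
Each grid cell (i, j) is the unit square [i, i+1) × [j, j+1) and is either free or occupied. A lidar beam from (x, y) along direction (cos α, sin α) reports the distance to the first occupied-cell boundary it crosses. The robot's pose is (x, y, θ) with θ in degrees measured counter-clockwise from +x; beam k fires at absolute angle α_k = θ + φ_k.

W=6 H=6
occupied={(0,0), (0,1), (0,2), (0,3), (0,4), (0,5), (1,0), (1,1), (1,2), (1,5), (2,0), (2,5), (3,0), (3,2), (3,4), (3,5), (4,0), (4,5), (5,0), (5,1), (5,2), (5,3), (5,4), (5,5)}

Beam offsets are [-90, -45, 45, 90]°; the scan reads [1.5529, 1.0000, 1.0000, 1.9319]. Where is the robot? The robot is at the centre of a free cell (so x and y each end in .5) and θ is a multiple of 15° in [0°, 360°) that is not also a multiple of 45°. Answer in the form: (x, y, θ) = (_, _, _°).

(x, y, θ) = (4.5, 3.5, 195°)

The pose lattice has 12·16 = 192 candidates. Test each by forward raycasting.
  (3.5, 1.5, 210°): beam 1 = 0.5774 ≠ 1.5529 ✗
  (2.5, 2.5, 195°): beam 1 = 2.5882 ≠ 1.5529 ✗
  (4.5, 2.5, 285°): beam 1 = 0.5176 ≠ 1.5529 ✗
  …
  (4.5, 3.5, 195°): r_1=1.5529, r_2=1.0000, r_3=1.0000, r_4=1.9319 — all match ✓
Unique over the lattice → pose = (4.5, 3.5, 195°).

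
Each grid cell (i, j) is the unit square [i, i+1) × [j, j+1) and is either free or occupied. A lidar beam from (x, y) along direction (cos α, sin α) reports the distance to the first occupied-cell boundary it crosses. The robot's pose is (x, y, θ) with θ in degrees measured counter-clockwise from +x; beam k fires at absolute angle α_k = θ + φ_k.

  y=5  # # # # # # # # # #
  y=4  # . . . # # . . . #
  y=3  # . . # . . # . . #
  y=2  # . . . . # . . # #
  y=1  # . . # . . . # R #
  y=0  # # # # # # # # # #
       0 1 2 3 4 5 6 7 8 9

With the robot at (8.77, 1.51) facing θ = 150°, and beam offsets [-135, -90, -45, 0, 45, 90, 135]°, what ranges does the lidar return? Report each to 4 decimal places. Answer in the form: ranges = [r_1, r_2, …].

ranges = [0.2381, 0.4600, 0.5073, 0.8891, 0.7972, 0.5889, 0.5280]

beam 1: φ=-135°, α=15°
  d=(0.9659,0.2588)  start (8,1)  tX=0.2381 tY=1.8932  stride 1/|dx|=1.0353 1/|dy|=3.8637
    cross x-line → (9,1), t=0.2381 (wall)
  → r_1 = 0.2381
beam 2: φ=-90°, α=60°
  d=(0.5000,0.8660)  start (8,1)  tX=0.4600 tY=0.5658  stride 1/|dx|=2.0000 1/|dy|=1.1547
    cross x-line → (9,1), t=0.4600 (wall)
  → r_2 = 0.4600
beam 3: φ=-45°, α=105°
  d=(-0.2588,0.9659)  start (8,1)  tX=2.9751 tY=0.5073  stride 1/|dx|=3.8637 1/|dy|=1.0353
    cross y-line → (8,2), t=0.5073 (wall)
  → r_3 = 0.5073
beam 4: φ=0°, α=150°
  d=(-0.8660,0.5000)  start (8,1)  tX=0.8891 tY=0.9800  stride 1/|dx|=1.1547 1/|dy|=2.0000
    cross x-line → (7,1), t=0.8891 (wall)
  → r_4 = 0.8891
beam 5: φ=45°, α=195°
  d=(-0.9659,-0.2588)  start (8,1)  tX=0.7972 tY=1.9705  stride 1/|dx|=1.0353 1/|dy|=3.8637
    cross x-line → (7,1), t=0.7972 (wall)
  → r_5 = 0.7972
beam 6: φ=90°, α=240°
  d=(-0.5000,-0.8660)  start (8,1)  tX=1.5400 tY=0.5889  stride 1/|dx|=2.0000 1/|dy|=1.1547
    cross y-line → (8,0), t=0.5889 (wall)
  → r_6 = 0.5889
beam 7: φ=135°, α=285°
  d=(0.2588,-0.9659)  start (8,1)  tX=0.8887 tY=0.5280  stride 1/|dx|=3.8637 1/|dy|=1.0353
    cross y-line → (8,0), t=0.5280 (wall)
  → r_7 = 0.5280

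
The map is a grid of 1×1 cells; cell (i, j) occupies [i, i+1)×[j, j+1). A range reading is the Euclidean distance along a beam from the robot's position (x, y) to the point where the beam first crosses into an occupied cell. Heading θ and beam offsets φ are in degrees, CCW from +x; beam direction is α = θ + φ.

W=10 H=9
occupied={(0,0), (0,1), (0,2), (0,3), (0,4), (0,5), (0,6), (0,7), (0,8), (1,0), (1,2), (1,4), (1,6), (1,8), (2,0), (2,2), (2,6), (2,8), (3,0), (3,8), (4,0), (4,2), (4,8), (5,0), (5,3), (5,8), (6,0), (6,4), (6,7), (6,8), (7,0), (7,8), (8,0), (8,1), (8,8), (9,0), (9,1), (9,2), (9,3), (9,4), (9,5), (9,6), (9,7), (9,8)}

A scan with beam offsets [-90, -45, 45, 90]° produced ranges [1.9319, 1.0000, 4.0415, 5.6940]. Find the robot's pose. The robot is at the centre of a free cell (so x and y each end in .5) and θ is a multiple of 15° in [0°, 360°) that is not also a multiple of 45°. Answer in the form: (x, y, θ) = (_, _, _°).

Enumerate (i+0.5, j+0.5, θ) over the 46 free cells and 16 admissible headings. For each, cast all 4 beams and compare to the given ranges.
  (2.5, 3.5, 195°): beam 1 = 2.5882 ≠ 1.9319 ✗
  (8.5, 5.5, 15°): beam 2 = 0.5774 ≠ 1.0000 ✗
  (6.5, 6.5, 75°): beam 1 = 2.5882 ≠ 1.9319 ✗
  …
  (3.5, 7.5, 255°): r_1=1.9319, r_2=1.0000, r_3=4.0415, r_4=5.6940 — all match ✓
No second candidate reproduces the full scan.

(x, y, θ) = (3.5, 7.5, 255°)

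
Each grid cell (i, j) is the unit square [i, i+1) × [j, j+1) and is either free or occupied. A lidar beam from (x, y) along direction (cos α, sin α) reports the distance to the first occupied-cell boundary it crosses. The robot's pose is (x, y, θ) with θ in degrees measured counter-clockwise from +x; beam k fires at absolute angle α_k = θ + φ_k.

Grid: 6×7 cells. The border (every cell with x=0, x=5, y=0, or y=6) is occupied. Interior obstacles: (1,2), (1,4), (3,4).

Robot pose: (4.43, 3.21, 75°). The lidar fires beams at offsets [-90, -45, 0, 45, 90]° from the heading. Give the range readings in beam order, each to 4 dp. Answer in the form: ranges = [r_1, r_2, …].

beam 1: φ=-90°, α=345°
  direction (0.9659, -0.2588); cell (4,3); t to first gridline: x 0.5901, y 0.8114 (then +1.0353 / +3.8637)
    (5,3) via x @ 0.5901  # hit
  → r_1 = 0.5901
beam 2: φ=-45°, α=30°
  direction (0.8660, 0.5000); cell (4,3); t to first gridline: x 0.6582, y 1.5800 (then +1.1547 / +2.0000)
    (5,3) via x @ 0.6582  # hit
  → r_2 = 0.6582
beam 3: φ=0°, α=75°
  direction (0.2588, 0.9659); cell (4,3); t to first gridline: x 2.2023, y 0.8179 (then +3.8637 / +1.0353)
    (4,4) via y @ 0.8179
    (4,5) via y @ 1.8531
    (5,5) via x @ 2.2023  # hit
  → r_3 = 2.2023
beam 4: φ=45°, α=120°
  direction (-0.5000, 0.8660); cell (4,3); t to first gridline: x 0.8600, y 0.9122 (then +2.0000 / +1.1547)
    (3,3) via x @ 0.8600
    (3,4) via y @ 0.9122  # hit
  → r_4 = 0.9122
beam 5: φ=90°, α=165°
  direction (-0.9659, 0.2588); cell (4,3); t to first gridline: x 0.4452, y 3.0523 (then +1.0353 / +3.8637)
    (3,3) via x @ 0.4452
    (2,3) via x @ 1.4804
    (1,3) via x @ 2.5157
    (1,4) via y @ 3.0523  # hit
  → r_5 = 3.0523

ranges = [0.5901, 0.6582, 2.2023, 0.9122, 3.0523]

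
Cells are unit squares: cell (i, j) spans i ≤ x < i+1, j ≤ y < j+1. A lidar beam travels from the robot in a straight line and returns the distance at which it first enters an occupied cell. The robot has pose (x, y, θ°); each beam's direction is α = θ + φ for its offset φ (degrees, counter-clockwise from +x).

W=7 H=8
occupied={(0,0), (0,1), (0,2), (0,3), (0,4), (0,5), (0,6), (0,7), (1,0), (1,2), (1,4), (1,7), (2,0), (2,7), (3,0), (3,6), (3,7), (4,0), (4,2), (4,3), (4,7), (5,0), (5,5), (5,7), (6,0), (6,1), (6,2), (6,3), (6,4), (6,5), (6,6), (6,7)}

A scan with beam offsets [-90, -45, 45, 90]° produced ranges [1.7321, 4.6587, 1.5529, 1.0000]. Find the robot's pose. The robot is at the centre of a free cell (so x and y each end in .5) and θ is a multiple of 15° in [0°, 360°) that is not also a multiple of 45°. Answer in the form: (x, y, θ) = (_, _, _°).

Candidates: 24 free-cell centres × 16 headings = 384 poses. Raycast each; keep the one whose scan matches to 4 dp.
  (3.5, 5.5, 105°): beam 1 = 1.5529 ≠ 1.7321 ✗
  (1.5, 5.5, 150°): beam 2 = 1.5529 ≠ 4.6587 ✗
  (3.5, 5.5, 300°): beam 4 = 2.8868 ≠ 1.0000 ✗
  (2.5, 4.5, 75°): beam 1 = 1.9319 ≠ 1.7321 ✗
  (5.5, 2.5, 345°): beam 1 = 1.5529 ≠ 1.7321 ✗
  …
  (2.5, 1.5, 120°): r_1=1.7321, r_2=4.6587, r_3=1.5529, r_4=1.0000 — all match ✓
No second candidate reproduces the full scan.

(x, y, θ) = (2.5, 1.5, 120°)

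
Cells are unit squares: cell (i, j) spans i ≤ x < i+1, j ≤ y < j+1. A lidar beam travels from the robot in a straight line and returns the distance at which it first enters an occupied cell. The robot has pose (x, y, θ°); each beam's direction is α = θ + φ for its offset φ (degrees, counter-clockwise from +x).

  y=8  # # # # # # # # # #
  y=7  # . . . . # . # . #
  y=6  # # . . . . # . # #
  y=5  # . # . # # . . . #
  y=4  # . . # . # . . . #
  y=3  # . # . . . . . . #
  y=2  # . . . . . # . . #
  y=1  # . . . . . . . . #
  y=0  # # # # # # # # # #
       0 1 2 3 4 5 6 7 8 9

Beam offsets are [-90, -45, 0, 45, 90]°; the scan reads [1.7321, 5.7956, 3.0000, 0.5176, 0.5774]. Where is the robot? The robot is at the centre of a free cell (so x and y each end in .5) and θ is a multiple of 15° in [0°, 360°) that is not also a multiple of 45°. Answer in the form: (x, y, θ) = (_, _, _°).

The pose lattice has 44·16 = 704 candidates. Test each by forward raycasting.
  (5.5, 6.5, 105°): beam 1 = 0.5176 ≠ 1.7321 ✗
  (4.5, 7.5, 285°): beam 1 = 2.5882 ≠ 1.7321 ✗
  (8.5, 2.5, 15°): beam 1 = 1.5529 ≠ 1.7321 ✗
  (4.5, 7.5, 15°): beam 1 = 1.5529 ≠ 1.7321 ✗
  (4.5, 7.5, 60°): beam 1 = 0.5774 ≠ 1.7321 ✗
  …
  (2.5, 2.5, 30°): r_1=1.7321, r_2=5.7956, r_3=3.0000, r_4=0.5176, r_5=0.5774 — all match ✓
No second candidate reproduces the full scan.

(x, y, θ) = (2.5, 2.5, 30°)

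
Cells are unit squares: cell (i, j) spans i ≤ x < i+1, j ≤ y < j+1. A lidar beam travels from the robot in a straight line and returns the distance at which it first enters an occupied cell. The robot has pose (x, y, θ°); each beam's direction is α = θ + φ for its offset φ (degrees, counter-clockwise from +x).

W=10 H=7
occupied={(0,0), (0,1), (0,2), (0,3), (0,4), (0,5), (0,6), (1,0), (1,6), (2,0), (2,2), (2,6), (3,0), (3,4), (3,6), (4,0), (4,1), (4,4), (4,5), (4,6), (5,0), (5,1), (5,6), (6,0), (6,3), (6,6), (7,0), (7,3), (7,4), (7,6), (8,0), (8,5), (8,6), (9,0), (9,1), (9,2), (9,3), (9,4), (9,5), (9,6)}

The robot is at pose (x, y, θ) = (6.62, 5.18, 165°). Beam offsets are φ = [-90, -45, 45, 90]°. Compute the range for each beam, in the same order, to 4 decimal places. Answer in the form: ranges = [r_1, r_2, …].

ranges = [0.8489, 0.9469, 1.8706, 1.2216]

beam 1: φ=-90°, α=75°
  cosα=0.2588 sinα=0.9659 | (6,5) | tMaxX 1.4682 tMaxY 0.8489 | tΔX 3.8637 tΔY 1.0353
    t=0.8489 [y] (6,6) — stop
  → r_1 = 0.8489
beam 2: φ=-45°, α=120°
  cosα=-0.5000 sinα=0.8660 | (6,5) | tMaxX 1.2400 tMaxY 0.9469 | tΔX 2.0000 tΔY 1.1547
    t=0.9469 [y] (6,6) — stop
  → r_2 = 0.9469
beam 3: φ=45°, α=210°
  cosα=-0.8660 sinα=-0.5000 | (6,5) | tMaxX 0.7159 tMaxY 0.3600 | tΔX 1.1547 tΔY 2.0000
    t=0.3600 [y] (6,4)
    t=0.7159 [x] (5,4)
    t=1.8706 [x] (4,4) — stop
  → r_3 = 1.8706
beam 4: φ=90°, α=255°
  cosα=-0.2588 sinα=-0.9659 | (6,5) | tMaxX 2.3955 tMaxY 0.1863 | tΔX 3.8637 tΔY 1.0353
    t=0.1863 [y] (6,4)
    t=1.2216 [y] (6,3) — stop
  → r_4 = 1.2216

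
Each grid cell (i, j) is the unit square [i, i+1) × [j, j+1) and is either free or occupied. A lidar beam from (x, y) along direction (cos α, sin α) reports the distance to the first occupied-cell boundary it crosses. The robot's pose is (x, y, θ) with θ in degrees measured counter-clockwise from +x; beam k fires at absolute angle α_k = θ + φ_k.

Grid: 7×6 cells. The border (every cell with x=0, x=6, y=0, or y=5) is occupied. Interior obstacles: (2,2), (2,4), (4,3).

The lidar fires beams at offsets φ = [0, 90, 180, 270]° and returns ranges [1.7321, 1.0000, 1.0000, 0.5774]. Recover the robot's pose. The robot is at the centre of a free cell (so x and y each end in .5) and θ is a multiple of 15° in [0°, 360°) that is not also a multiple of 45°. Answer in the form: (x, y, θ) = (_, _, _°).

(x, y, θ) = (3.5, 3.5, 60°)

The pose lattice has 17·16 = 272 candidates. Test each by forward raycasting.
  (3.5, 3.5, 195°): beam 1 = 2.5882 ≠ 1.7321 ✗
  (4.5, 4.5, 105°): beam 1 = 0.5176 ≠ 1.7321 ✗
  (4.5, 1.5, 345°): beam 1 = 1.5529 ≠ 1.7321 ✗
  …
  (3.5, 3.5, 60°): r_1=1.7321, r_2=1.0000, r_3=1.0000, r_4=0.5774 — all match ✓
Unique over the lattice → pose = (3.5, 3.5, 60°).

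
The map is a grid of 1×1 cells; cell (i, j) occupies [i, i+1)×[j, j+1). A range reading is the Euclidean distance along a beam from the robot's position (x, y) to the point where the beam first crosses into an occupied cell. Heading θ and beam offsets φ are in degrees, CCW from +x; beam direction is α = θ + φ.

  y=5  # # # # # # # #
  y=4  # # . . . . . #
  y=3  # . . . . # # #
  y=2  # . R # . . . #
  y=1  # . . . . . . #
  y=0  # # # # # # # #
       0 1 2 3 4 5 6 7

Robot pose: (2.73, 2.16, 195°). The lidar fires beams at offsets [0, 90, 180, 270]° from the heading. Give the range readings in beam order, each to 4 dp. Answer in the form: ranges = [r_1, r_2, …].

beam 1: φ=0°, α=195°
  dir = (cos 195°, sin 195°) = (-0.9659, -0.2588); from cell (2,2)
  next x-line at t=0.7558, next y-line at t=0.6182; Δt_x=1.0353, Δt_y=3.8637
    y: enter (2,1) at t=0.6182
    x: enter (1,1) at t=0.7558
    x: enter (0,1) at t=1.7910 ← occupied
  → r_1 = 1.7910
beam 2: φ=90°, α=285°
  dir = (cos 285°, sin 285°) = (0.2588, -0.9659); from cell (2,2)
  next x-line at t=1.0432, next y-line at t=0.1656; Δt_x=3.8637, Δt_y=1.0353
    y: enter (2,1) at t=0.1656
    x: enter (3,1) at t=1.0432
    y: enter (3,0) at t=1.2009 ← occupied
  → r_2 = 1.2009
beam 3: φ=180°, α=15°
  dir = (cos 15°, sin 15°) = (0.9659, 0.2588); from cell (2,2)
  next x-line at t=0.2795, next y-line at t=3.2455; Δt_x=1.0353, Δt_y=3.8637
    x: enter (3,2) at t=0.2795 ← occupied
  → r_3 = 0.2795
beam 4: φ=270°, α=105°
  dir = (cos 105°, sin 105°) = (-0.2588, 0.9659); from cell (2,2)
  next x-line at t=2.8205, next y-line at t=0.8696; Δt_x=3.8637, Δt_y=1.0353
    y: enter (2,3) at t=0.8696
    y: enter (2,4) at t=1.9049
    x: enter (1,4) at t=2.8205 ← occupied
  → r_4 = 2.8205

ranges = [1.7910, 1.2009, 0.2795, 2.8205]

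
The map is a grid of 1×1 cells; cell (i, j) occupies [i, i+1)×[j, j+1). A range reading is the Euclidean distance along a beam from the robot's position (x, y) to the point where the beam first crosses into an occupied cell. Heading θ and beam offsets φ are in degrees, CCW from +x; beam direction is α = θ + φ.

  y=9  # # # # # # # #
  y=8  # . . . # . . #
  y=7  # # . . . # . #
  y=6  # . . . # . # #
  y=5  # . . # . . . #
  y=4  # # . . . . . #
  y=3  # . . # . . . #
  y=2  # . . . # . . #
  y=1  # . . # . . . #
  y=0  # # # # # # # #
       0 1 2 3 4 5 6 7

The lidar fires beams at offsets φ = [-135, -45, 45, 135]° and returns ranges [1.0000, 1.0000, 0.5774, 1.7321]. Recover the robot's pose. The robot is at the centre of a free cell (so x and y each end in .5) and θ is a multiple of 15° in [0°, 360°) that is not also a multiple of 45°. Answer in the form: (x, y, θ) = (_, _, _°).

The pose lattice has 38·16 = 608 candidates. Test each by forward raycasting.
  (5.5, 4.5, 300°): beam 1 = 1.9319 ≠ 1.0000 ✗
  (1.5, 8.5, 300°): beam 1 = 0.5176 ≠ 1.0000 ✗
  (3.5, 8.5, 75°): beam 1 = 1.7321 ≠ 1.0000 ✗
  …
  (5.5, 1.5, 255°): r_1=1.0000, r_2=1.0000, r_3=0.5774, r_4=1.7321 — all match ✓
Unique over the lattice → pose = (5.5, 1.5, 255°).

(x, y, θ) = (5.5, 1.5, 255°)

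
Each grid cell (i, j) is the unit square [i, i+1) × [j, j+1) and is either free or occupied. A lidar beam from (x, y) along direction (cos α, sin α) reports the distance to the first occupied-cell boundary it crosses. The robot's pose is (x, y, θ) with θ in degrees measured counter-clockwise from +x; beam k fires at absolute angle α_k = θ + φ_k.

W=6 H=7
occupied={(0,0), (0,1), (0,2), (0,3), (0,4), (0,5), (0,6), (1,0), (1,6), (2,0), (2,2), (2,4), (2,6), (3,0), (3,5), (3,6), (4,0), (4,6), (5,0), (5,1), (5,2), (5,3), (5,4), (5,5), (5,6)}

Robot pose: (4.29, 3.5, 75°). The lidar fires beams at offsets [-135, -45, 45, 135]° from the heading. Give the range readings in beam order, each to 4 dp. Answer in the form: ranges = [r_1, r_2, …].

ranges = [1.4200, 0.8198, 1.7321, 1.4896]

beam 1: φ=-135°, α=300°
  cosα=0.5000 sinα=-0.8660 | (4,3) | tMaxX 1.4200 tMaxY 0.5774 | tΔX 2.0000 tΔY 1.1547
    t=0.5774 [y] (4,2)
    t=1.4200 [x] (5,2) — stop
  → r_1 = 1.4200
beam 2: φ=-45°, α=30°
  cosα=0.8660 sinα=0.5000 | (4,3) | tMaxX 0.8198 tMaxY 1.0000 | tΔX 1.1547 tΔY 2.0000
    t=0.8198 [x] (5,3) — stop
  → r_2 = 0.8198
beam 3: φ=45°, α=120°
  cosα=-0.5000 sinα=0.8660 | (4,3) | tMaxX 0.5800 tMaxY 0.5774 | tΔX 2.0000 tΔY 1.1547
    t=0.5774 [y] (4,4)
    t=0.5800 [x] (3,4)
    t=1.7321 [y] (3,5) — stop
  → r_3 = 1.7321
beam 4: φ=135°, α=210°
  cosα=-0.8660 sinα=-0.5000 | (4,3) | tMaxX 0.3349 tMaxY 1.0000 | tΔX 1.1547 tΔY 2.0000
    t=0.3349 [x] (3,3)
    t=1.0000 [y] (3,2)
    t=1.4896 [x] (2,2) — stop
  → r_4 = 1.4896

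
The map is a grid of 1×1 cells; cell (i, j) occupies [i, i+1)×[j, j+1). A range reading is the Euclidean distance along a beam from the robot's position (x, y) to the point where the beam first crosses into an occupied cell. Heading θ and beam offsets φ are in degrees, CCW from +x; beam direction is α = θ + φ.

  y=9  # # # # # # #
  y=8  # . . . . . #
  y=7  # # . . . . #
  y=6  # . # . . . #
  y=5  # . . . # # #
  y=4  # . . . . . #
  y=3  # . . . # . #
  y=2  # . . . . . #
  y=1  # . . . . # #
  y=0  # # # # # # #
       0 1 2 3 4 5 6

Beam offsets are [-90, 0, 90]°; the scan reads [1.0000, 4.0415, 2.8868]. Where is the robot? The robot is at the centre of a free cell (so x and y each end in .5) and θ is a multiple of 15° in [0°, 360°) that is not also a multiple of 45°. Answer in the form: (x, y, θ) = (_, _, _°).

The pose lattice has 34·16 = 544 candidates. Test each by forward raycasting.
  (3.5, 2.5, 120°): beam 2 = 5.0000 ≠ 4.0415 ✗
  (2.5, 1.5, 300°): beam 2 = 0.5774 ≠ 4.0415 ✗
  (2.5, 1.5, 240°): beam 1 = 1.7321 ≠ 1.0000 ✗
  …
  (1.5, 3.5, 330°): r_1=1.0000, r_2=4.0415, r_3=2.8868 — all match ✓
No second candidate reproduces the full scan.

(x, y, θ) = (1.5, 3.5, 330°)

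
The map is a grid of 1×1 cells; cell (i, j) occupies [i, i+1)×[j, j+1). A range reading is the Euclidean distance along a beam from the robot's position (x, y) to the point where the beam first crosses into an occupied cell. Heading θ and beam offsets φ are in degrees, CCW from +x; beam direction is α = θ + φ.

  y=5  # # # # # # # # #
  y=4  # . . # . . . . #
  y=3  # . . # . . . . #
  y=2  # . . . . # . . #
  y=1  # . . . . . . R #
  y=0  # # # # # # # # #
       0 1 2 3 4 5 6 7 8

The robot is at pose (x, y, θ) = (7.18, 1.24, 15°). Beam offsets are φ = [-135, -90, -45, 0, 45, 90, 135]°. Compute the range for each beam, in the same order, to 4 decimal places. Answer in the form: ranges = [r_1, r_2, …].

beam 1: φ=-135°, α=240°
  dir = (cos 240°, sin 240°) = (-0.5000, -0.8660); from cell (7,1)
  next x-line at t=0.3600, next y-line at t=0.2771; Δt_x=2.0000, Δt_y=1.1547
    y: enter (7,0) at t=0.2771 ← occupied
  → r_1 = 0.2771
beam 2: φ=-90°, α=285°
  dir = (cos 285°, sin 285°) = (0.2588, -0.9659); from cell (7,1)
  next x-line at t=3.1682, next y-line at t=0.2485; Δt_x=3.8637, Δt_y=1.0353
    y: enter (7,0) at t=0.2485 ← occupied
  → r_2 = 0.2485
beam 3: φ=-45°, α=330°
  dir = (cos 330°, sin 330°) = (0.8660, -0.5000); from cell (7,1)
  next x-line at t=0.9469, next y-line at t=0.4800; Δt_x=1.1547, Δt_y=2.0000
    y: enter (7,0) at t=0.4800 ← occupied
  → r_3 = 0.4800
beam 4: φ=0°, α=15°
  dir = (cos 15°, sin 15°) = (0.9659, 0.2588); from cell (7,1)
  next x-line at t=0.8489, next y-line at t=2.9364; Δt_x=1.0353, Δt_y=3.8637
    x: enter (8,1) at t=0.8489 ← occupied
  → r_4 = 0.8489
beam 5: φ=45°, α=60°
  dir = (cos 60°, sin 60°) = (0.5000, 0.8660); from cell (7,1)
  next x-line at t=1.6400, next y-line at t=0.8776; Δt_x=2.0000, Δt_y=1.1547
    y: enter (7,2) at t=0.8776
    x: enter (8,2) at t=1.6400 ← occupied
  → r_5 = 1.6400
beam 6: φ=90°, α=105°
  dir = (cos 105°, sin 105°) = (-0.2588, 0.9659); from cell (7,1)
  next x-line at t=0.6955, next y-line at t=0.7868; Δt_x=3.8637, Δt_y=1.0353
    x: enter (6,1) at t=0.6955
    y: enter (6,2) at t=0.7868
    y: enter (6,3) at t=1.8221
    y: enter (6,4) at t=2.8574
    y: enter (6,5) at t=3.8926 ← occupied
  → r_6 = 3.8926
beam 7: φ=135°, α=150°
  dir = (cos 150°, sin 150°) = (-0.8660, 0.5000); from cell (7,1)
  next x-line at t=0.2078, next y-line at t=1.5200; Δt_x=1.1547, Δt_y=2.0000
    x: enter (6,1) at t=0.2078
    x: enter (5,1) at t=1.3625
    y: enter (5,2) at t=1.5200 ← occupied
  → r_7 = 1.5200

ranges = [0.2771, 0.2485, 0.4800, 0.8489, 1.6400, 3.8926, 1.5200]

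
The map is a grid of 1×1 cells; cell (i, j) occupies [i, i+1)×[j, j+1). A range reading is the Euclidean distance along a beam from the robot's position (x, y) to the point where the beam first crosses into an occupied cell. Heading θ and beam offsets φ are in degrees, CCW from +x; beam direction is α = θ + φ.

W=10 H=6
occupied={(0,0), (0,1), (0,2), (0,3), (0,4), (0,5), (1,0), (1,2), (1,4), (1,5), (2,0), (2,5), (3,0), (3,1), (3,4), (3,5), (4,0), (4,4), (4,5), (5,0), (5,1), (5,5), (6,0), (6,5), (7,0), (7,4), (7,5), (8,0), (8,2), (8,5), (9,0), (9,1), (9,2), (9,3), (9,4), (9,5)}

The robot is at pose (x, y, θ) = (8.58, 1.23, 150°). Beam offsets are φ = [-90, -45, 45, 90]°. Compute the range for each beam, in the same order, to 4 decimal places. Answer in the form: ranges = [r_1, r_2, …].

ranges = [0.8400, 0.7972, 0.8887, 0.2656]

beam 1: φ=-90°, α=60°
  cosα=0.5000 sinα=0.8660 | (8,1) | tMaxX 0.8400 tMaxY 0.8891 | tΔX 2.0000 tΔY 1.1547
    t=0.8400 [x] (9,1) — stop
  → r_1 = 0.8400
beam 2: φ=-45°, α=105°
  cosα=-0.2588 sinα=0.9659 | (8,1) | tMaxX 2.2409 tMaxY 0.7972 | tΔX 3.8637 tΔY 1.0353
    t=0.7972 [y] (8,2) — stop
  → r_2 = 0.7972
beam 3: φ=45°, α=195°
  cosα=-0.9659 sinα=-0.2588 | (8,1) | tMaxX 0.6005 tMaxY 0.8887 | tΔX 1.0353 tΔY 3.8637
    t=0.6005 [x] (7,1)
    t=0.8887 [y] (7,0) — stop
  → r_3 = 0.8887
beam 4: φ=90°, α=240°
  cosα=-0.5000 sinα=-0.8660 | (8,1) | tMaxX 1.1600 tMaxY 0.2656 | tΔX 2.0000 tΔY 1.1547
    t=0.2656 [y] (8,0) — stop
  → r_4 = 0.2656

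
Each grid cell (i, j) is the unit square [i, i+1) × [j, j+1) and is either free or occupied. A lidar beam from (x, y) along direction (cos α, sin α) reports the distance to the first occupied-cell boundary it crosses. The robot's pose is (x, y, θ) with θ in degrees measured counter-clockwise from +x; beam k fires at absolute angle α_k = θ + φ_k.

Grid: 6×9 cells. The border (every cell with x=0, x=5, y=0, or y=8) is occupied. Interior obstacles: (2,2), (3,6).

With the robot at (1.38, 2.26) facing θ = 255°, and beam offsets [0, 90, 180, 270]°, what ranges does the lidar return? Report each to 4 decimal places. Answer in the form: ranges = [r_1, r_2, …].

ranges = [1.3044, 0.6419, 5.9425, 0.3934]

beam 1: φ=0°, α=255°
  direction (-0.2588, -0.9659); cell (1,2); t to first gridline: x 1.4682, y 0.2692 (then +3.8637 / +1.0353)
    (1,1) via y @ 0.2692
    (1,0) via y @ 1.3044  # hit
  → r_1 = 1.3044
beam 2: φ=90°, α=345°
  direction (0.9659, -0.2588); cell (1,2); t to first gridline: x 0.6419, y 1.0046 (then +1.0353 / +3.8637)
    (2,2) via x @ 0.6419  # hit
  → r_2 = 0.6419
beam 3: φ=180°, α=75°
  direction (0.2588, 0.9659); cell (1,2); t to first gridline: x 2.3955, y 0.7661 (then +3.8637 / +1.0353)
    (1,3) via y @ 0.7661
    (1,4) via y @ 1.8014
    (2,4) via x @ 2.3955
    (2,5) via y @ 2.8367
    (2,6) via y @ 3.8719
    (2,7) via y @ 4.9072
    (2,8) via y @ 5.9425  # hit
  → r_3 = 5.9425
beam 4: φ=270°, α=165°
  direction (-0.9659, 0.2588); cell (1,2); t to first gridline: x 0.3934, y 2.8591 (then +1.0353 / +3.8637)
    (0,2) via x @ 0.3934  # hit
  → r_4 = 0.3934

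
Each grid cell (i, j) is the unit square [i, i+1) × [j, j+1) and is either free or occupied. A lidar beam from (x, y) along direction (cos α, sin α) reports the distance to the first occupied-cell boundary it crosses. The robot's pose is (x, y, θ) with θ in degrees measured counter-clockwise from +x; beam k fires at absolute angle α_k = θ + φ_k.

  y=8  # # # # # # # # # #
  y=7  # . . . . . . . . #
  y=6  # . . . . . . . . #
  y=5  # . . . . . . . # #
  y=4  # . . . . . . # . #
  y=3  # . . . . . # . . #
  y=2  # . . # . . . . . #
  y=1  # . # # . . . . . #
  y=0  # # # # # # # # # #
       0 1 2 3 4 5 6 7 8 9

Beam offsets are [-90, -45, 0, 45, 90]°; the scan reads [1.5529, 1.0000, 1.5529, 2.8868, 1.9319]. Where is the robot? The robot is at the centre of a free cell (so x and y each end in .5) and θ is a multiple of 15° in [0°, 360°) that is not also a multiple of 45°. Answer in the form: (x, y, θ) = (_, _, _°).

(x, y, θ) = (8.5, 3.5, 195°)

Enumerate (i+0.5, j+0.5, θ) over the 50 free cells and 16 admissible headings. For each, cast all 5 beams and compare to the given ranges.
  (3.5, 3.5, 255°): beam 1 = 2.5882 ≠ 1.5529 ✗
  (5.5, 7.5, 195°): beam 1 = 0.5176 ≠ 1.5529 ✗
  (6.5, 7.5, 330°): beam 1 = 5.1962 ≠ 1.5529 ✗
  (1.5, 3.5, 240°): beam 1 = 0.5774 ≠ 1.5529 ✗
  …
  (8.5, 3.5, 195°): r_1=1.5529, r_2=1.0000, r_3=1.5529, r_4=2.8868, r_5=1.9319 — all match ✓
Only this pose fits every beam.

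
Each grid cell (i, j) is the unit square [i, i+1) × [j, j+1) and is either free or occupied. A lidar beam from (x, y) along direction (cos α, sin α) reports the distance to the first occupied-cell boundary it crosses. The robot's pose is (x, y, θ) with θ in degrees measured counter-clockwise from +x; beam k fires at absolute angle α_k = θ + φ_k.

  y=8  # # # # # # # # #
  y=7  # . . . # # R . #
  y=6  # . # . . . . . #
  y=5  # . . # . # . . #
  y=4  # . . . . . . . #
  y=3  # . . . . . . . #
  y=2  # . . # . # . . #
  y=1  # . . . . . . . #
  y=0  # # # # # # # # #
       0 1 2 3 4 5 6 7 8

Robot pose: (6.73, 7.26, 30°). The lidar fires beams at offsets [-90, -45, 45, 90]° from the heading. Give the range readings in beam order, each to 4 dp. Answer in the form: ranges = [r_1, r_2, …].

beam 1: φ=-90°, α=300°
  direction (0.5000, -0.8660); cell (6,7); t to first gridline: x 0.5400, y 0.3002 (then +2.0000 / +1.1547)
    (6,6) via y @ 0.3002
    (7,6) via x @ 0.5400
    (7,5) via y @ 1.4549
    (8,5) via x @ 2.5400  # hit
  → r_1 = 2.5400
beam 2: φ=-45°, α=345°
  direction (0.9659, -0.2588); cell (6,7); t to first gridline: x 0.2795, y 1.0046 (then +1.0353 / +3.8637)
    (7,7) via x @ 0.2795
    (7,6) via y @ 1.0046
    (8,6) via x @ 1.3148  # hit
  → r_2 = 1.3148
beam 3: φ=45°, α=75°
  direction (0.2588, 0.9659); cell (6,7); t to first gridline: x 1.0432, y 0.7661 (then +3.8637 / +1.0353)
    (6,8) via y @ 0.7661  # hit
  → r_3 = 0.7661
beam 4: φ=90°, α=120°
  direction (-0.5000, 0.8660); cell (6,7); t to first gridline: x 1.4600, y 0.8545 (then +2.0000 / +1.1547)
    (6,8) via y @ 0.8545  # hit
  → r_4 = 0.8545

ranges = [2.5400, 1.3148, 0.7661, 0.8545]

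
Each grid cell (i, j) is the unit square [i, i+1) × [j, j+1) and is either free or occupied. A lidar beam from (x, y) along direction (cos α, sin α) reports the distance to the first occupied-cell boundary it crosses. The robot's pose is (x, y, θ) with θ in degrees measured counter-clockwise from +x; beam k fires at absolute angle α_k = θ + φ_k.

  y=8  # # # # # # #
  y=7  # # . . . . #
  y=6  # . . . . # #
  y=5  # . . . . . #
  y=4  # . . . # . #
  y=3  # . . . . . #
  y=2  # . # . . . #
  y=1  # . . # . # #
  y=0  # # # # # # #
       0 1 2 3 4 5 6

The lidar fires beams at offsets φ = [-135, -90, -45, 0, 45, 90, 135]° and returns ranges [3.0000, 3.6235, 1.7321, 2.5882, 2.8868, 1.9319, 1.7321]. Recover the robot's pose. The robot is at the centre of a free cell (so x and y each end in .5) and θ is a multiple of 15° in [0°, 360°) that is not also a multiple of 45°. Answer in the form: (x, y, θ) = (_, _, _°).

(x, y, θ) = (2.5, 5.5, 15°)

Candidates: 29 free-cell centres × 16 headings = 464 poses. Raycast each; keep the one whose scan matches to 4 dp.
  (2.5, 3.5, 210°): beam 1 = 4.6587 ≠ 3.0000 ✗
  (5.5, 2.5, 285°): beam 1 = 5.1962 ≠ 3.0000 ✗
  (5.5, 2.5, 105°): beam 1 = 0.5774 ≠ 3.0000 ✗
  (3.5, 7.5, 330°): beam 1 = 1.5529 ≠ 3.0000 ✗
  …
  (2.5, 5.5, 15°): r_1=3.0000, r_2=3.6235, r_3=1.7321, r_4=2.5882, r_5=2.8868, r_6=1.9319, r_7=1.7321 — all match ✓
Only this pose fits every beam.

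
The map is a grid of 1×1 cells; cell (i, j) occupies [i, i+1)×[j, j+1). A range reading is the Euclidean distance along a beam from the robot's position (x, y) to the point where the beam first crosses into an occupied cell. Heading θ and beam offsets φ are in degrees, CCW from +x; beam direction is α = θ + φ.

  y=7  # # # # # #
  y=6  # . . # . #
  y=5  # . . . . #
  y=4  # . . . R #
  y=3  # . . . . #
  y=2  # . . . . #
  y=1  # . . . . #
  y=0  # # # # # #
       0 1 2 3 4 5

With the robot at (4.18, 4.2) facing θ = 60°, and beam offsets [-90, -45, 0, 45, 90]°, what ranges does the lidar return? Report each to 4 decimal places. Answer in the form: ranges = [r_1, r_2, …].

beam 1: φ=-90°, α=330°
  direction (0.8660, -0.5000); cell (4,4); t to first gridline: x 0.9469, y 0.4000 (then +1.1547 / +2.0000)
    (4,3) via y @ 0.4000
    (5,3) via x @ 0.9469  # hit
  → r_1 = 0.9469
beam 2: φ=-45°, α=15°
  direction (0.9659, 0.2588); cell (4,4); t to first gridline: x 0.8489, y 3.0910 (then +1.0353 / +3.8637)
    (5,4) via x @ 0.8489  # hit
  → r_2 = 0.8489
beam 3: φ=0°, α=60°
  direction (0.5000, 0.8660); cell (4,4); t to first gridline: x 1.6400, y 0.9238 (then +2.0000 / +1.1547)
    (4,5) via y @ 0.9238
    (5,5) via x @ 1.6400  # hit
  → r_3 = 1.6400
beam 4: φ=45°, α=105°
  direction (-0.2588, 0.9659); cell (4,4); t to first gridline: x 0.6955, y 0.8282 (then +3.8637 / +1.0353)
    (3,4) via x @ 0.6955
    (3,5) via y @ 0.8282
    (3,6) via y @ 1.8635  # hit
  → r_4 = 1.8635
beam 5: φ=90°, α=150°
  direction (-0.8660, 0.5000); cell (4,4); t to first gridline: x 0.2078, y 1.6000 (then +1.1547 / +2.0000)
    (3,4) via x @ 0.2078
    (2,4) via x @ 1.3625
    (2,5) via y @ 1.6000
    (1,5) via x @ 2.5172
    (1,6) via y @ 3.6000
    (0,6) via x @ 3.6719  # hit
  → r_5 = 3.6719

ranges = [0.9469, 0.8489, 1.6400, 1.8635, 3.6719]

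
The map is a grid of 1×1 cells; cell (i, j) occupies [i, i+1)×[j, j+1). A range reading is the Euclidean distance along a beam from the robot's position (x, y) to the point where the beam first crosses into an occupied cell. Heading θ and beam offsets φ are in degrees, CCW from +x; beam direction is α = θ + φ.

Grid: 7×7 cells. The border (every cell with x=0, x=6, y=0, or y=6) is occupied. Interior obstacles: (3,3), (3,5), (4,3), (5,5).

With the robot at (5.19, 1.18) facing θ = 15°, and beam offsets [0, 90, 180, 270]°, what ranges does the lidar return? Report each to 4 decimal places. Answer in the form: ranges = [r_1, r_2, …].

ranges = [0.8386, 1.8842, 0.6955, 0.1863]

beam 1: φ=0°, α=15°
  direction (0.9659, 0.2588); cell (5,1); t to first gridline: x 0.8386, y 3.1682 (then +1.0353 / +3.8637)
    (6,1) via x @ 0.8386  # hit
  → r_1 = 0.8386
beam 2: φ=90°, α=105°
  direction (-0.2588, 0.9659); cell (5,1); t to first gridline: x 0.7341, y 0.8489 (then +3.8637 / +1.0353)
    (4,1) via x @ 0.7341
    (4,2) via y @ 0.8489
    (4,3) via y @ 1.8842  # hit
  → r_2 = 1.8842
beam 3: φ=180°, α=195°
  direction (-0.9659, -0.2588); cell (5,1); t to first gridline: x 0.1967, y 0.6955 (then +1.0353 / +3.8637)
    (4,1) via x @ 0.1967
    (4,0) via y @ 0.6955  # hit
  → r_3 = 0.6955
beam 4: φ=270°, α=285°
  direction (0.2588, -0.9659); cell (5,1); t to first gridline: x 3.1296, y 0.1863 (then +3.8637 / +1.0353)
    (5,0) via y @ 0.1863  # hit
  → r_4 = 0.1863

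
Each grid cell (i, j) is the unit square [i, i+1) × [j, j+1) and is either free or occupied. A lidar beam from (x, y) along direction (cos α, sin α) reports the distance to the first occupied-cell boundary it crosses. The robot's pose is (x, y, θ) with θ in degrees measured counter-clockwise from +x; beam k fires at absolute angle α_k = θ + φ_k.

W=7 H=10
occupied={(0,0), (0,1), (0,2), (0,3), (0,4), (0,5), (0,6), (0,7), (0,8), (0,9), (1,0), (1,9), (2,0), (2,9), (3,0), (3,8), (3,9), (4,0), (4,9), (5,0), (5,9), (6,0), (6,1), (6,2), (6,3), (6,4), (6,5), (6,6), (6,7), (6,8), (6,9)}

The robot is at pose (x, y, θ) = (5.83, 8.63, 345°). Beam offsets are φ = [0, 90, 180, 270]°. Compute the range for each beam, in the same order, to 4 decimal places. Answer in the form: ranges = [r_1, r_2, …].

beam 1: φ=0°, α=345°
  direction (0.9659, -0.2588); cell (5,8); t to first gridline: x 0.1760, y 2.4341 (then +1.0353 / +3.8637)
    (6,8) via x @ 0.1760  # hit
  → r_1 = 0.1760
beam 2: φ=90°, α=75°
  direction (0.2588, 0.9659); cell (5,8); t to first gridline: x 0.6568, y 0.3831 (then +3.8637 / +1.0353)
    (5,9) via y @ 0.3831  # hit
  → r_2 = 0.3831
beam 3: φ=180°, α=165°
  direction (-0.9659, 0.2588); cell (5,8); t to first gridline: x 0.8593, y 1.4296 (then +1.0353 / +3.8637)
    (4,8) via x @ 0.8593
    (4,9) via y @ 1.4296  # hit
  → r_3 = 1.4296
beam 4: φ=270°, α=255°
  direction (-0.2588, -0.9659); cell (5,8); t to first gridline: x 3.2069, y 0.6522 (then +3.8637 / +1.0353)
    (5,7) via y @ 0.6522
    (5,6) via y @ 1.6875
    (5,5) via y @ 2.7228
    (4,5) via x @ 3.2069
    (4,4) via y @ 3.7581
    (4,3) via y @ 4.7933
    (4,2) via y @ 5.8286
    (4,1) via y @ 6.8639
    (3,1) via x @ 7.0706
    (3,0) via y @ 7.8992  # hit
  → r_4 = 7.8992

ranges = [0.1760, 0.3831, 1.4296, 7.8992]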